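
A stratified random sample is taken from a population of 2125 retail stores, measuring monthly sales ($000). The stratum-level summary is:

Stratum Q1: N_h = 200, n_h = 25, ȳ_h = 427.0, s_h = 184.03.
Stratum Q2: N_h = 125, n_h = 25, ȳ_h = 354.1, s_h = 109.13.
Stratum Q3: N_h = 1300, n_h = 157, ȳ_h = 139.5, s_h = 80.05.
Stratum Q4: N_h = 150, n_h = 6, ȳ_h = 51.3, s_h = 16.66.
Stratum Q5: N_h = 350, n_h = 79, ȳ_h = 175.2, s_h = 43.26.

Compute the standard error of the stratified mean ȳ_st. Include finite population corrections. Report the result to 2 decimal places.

V̂(ȳ_st) = Σ W_h² (1 − n_h/N_h) s_h²/n_h, with W_h = N_h/N and N = 2125:
  stratum Q1: (200/2125)²·(1 − 25/200)·184.03²/25 = 10.5
  stratum Q2: (125/2125)²·(1 − 25/125)·109.13²/25 = 1.31868
  stratum Q3: (1300/2125)²·(1 − 157/1300)·80.05²/157 = 13.4306
  stratum Q4: (150/2125)²·(1 − 6/150)·16.66²/6 = 0.221276
  stratum Q5: (350/2125)²·(1 − 79/350)·43.26²/79 = 0.497583
V̂(ȳ_st) = 25.9681
SE(ȳ_st) = √25.9681 = 5.09589

SE(ȳ_st) ≈ 5.10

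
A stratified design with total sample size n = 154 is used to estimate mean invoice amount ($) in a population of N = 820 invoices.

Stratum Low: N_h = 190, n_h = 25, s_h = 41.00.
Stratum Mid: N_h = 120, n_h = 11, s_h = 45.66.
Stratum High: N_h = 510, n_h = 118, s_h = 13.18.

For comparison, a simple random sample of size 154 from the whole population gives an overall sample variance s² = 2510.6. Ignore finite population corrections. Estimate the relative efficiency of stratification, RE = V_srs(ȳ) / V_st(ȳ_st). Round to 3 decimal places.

RE ≈ 1.979

V̂(ȳ_st) = Σ W_h² s_h²/n_h, with W_h = N_h/N and N = 820:
  stratum Low: (190/820)²·41.00²/25 = 3.61
  stratum Mid: (120/820)²·45.66²/11 = 4.05895
  stratum High: (510/820)²·13.18²/118 = 0.569458
V_st = 8.23841
V_srs = s²/n = 2510.6/154 = 16.3026
Relative efficiency = V_srs / V_st = 16.3026/8.23841 = 1.9789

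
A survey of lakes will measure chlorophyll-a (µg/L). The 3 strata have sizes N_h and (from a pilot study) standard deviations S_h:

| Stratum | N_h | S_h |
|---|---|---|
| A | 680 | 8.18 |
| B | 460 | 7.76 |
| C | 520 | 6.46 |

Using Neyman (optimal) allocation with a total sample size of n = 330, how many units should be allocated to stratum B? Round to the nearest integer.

94

Neyman allocation: n_h = n · N_h S_h / Σ N_i S_i, with n = 330.
  stratum A: N_h·S_h = 680·8.18 = 5562.40
  stratum B: N_h·S_h = 460·7.76 = 3569.60
  stratum C: N_h·S_h = 520·6.46 = 3359.20
Σ N_h S_h = 12491.20
n for stratum B = 330·3569.60/12491.20 = 94.304 → 94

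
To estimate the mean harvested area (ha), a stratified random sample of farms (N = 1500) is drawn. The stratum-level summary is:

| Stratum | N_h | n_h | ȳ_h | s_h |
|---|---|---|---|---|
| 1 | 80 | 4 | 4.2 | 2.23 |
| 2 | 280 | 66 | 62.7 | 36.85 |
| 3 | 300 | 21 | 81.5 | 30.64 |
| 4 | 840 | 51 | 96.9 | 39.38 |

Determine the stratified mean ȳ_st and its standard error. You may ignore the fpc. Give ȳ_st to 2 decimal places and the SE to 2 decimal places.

ȳ_st = Σ W_h ȳ_h = (80·4.2 + 280·62.7 + 300·81.5 + 840·96.9)/1500 = 82.49200
V̂(ȳ_st) = Σ W_h² s_h²/n_h, with W_h = N_h/N and N = 1500:
  stratum 1: (80/1500)²·2.23²/4 = 0.00353628
  stratum 2: (280/1500)²·36.85²/66 = 0.71691
  stratum 3: (300/1500)²·30.64²/21 = 1.78821
  stratum 4: (840/1500)²·39.38²/51 = 9.5358
V̂(ȳ_st) = 12.0445
SE(ȳ_st) = √12.0445 = 3.47051

ȳ_st ≈ 82.49, SE ≈ 3.47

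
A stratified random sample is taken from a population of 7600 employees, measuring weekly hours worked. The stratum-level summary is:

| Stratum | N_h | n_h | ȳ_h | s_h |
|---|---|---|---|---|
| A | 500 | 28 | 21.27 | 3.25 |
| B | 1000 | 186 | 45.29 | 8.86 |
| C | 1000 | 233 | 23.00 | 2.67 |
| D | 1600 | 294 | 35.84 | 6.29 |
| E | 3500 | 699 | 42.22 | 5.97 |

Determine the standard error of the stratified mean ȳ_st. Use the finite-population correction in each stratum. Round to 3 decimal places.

SE(ȳ_st) ≈ 0.146

V̂(ȳ_st) = Σ W_h² (1 − n_h/N_h) s_h²/n_h, with W_h = N_h/N and N = 7600:
  stratum A: (500/7600)²·(1 − 28/500)·3.25²/28 = 0.00154132
  stratum B: (1000/7600)²·(1 − 186/1000)·8.86²/186 = 0.00594774
  stratum C: (1000/7600)²·(1 − 233/1000)·2.67²/233 = 0.000406289
  stratum D: (1600/7600)²·(1 − 294/1600)·6.29²/294 = 0.00486844
  stratum E: (3500/7600)²·(1 − 699/3500)·5.97²/699 = 0.00865417
V̂(ȳ_st) = 0.021418
SE(ȳ_st) = √0.021418 = 0.146349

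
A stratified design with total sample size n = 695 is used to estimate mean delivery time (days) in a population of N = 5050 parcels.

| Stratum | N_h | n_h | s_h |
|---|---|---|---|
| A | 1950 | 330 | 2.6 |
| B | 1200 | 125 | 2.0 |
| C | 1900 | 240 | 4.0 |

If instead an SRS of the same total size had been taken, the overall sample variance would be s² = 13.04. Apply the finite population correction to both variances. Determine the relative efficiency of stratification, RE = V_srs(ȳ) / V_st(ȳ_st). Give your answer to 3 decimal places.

RE ≈ 1.305

V̂(ȳ_st) = Σ W_h² (1 − n_h/N_h) s_h²/n_h, with W_h = N_h/N and N = 5050:
  stratum A: (1950/5050)²·(1 − 330/1950)·2.6²/330 = 0.00253746
  stratum B: (1200/5050)²·(1 − 125/1200)·2.0²/125 = 0.00161866
  stratum C: (1900/5050)²·(1 − 240/1900)·4.0²/240 = 0.00824494
V_st = 0.0124011
V_srs = (1 − 695/5050)·13.04/695 = 0.0161804
Relative efficiency = V_srs / V_st = 0.0161804/0.0124011 = 1.3048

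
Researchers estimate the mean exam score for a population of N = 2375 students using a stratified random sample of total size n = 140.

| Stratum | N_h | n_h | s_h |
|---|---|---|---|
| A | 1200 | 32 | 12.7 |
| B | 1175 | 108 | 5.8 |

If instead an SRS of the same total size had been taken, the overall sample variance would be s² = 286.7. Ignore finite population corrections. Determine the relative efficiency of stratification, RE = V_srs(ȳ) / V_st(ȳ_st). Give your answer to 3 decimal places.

V̂(ȳ_st) = Σ W_h² s_h²/n_h, with W_h = N_h/N and N = 2375:
  stratum A: (1200/2375)²·12.7²/32 = 1.28675
  stratum B: (1175/2375)²·5.8²/108 = 0.0762396
V_st = 1.36299
V_srs = s²/n = 286.7/140 = 2.04786
Relative efficiency = V_srs / V_st = 2.04786/1.36299 = 1.5025

RE ≈ 1.502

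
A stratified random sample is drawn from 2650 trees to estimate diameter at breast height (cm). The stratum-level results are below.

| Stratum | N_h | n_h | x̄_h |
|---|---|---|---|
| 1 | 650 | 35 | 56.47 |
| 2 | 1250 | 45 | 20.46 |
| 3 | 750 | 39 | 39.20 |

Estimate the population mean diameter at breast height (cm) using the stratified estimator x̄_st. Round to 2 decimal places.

N = Σ N_h = 2650. Stratum weights W_h = N_h/N.
x̄_st = (650·56.47 + 1250·20.46 + 750·39.20) / 2650 = 34.5964

x̄_st ≈ 34.60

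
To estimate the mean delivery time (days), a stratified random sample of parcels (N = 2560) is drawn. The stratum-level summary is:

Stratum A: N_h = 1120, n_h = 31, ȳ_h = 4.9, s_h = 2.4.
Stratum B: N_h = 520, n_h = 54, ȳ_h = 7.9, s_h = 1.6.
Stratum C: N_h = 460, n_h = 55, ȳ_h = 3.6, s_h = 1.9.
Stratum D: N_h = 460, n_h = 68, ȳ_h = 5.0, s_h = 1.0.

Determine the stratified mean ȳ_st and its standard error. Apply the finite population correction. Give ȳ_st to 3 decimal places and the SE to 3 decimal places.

ȳ_st = Σ W_h ȳ_h = (1120·4.9 + 520·7.9 + 460·3.6 + 460·5.0)/2560 = 5.29375
V̂(ȳ_st) = Σ W_h² (1 − n_h/N_h) s_h²/n_h, with W_h = N_h/N and N = 2560:
  stratum A: (1120/2560)²·(1 − 31/1120)·2.4²/31 = 0.0345801
  stratum B: (520/2560)²·(1 − 54/520)·1.6²/54 = 0.00175289
  stratum C: (460/2560)²·(1 − 55/460)·1.9²/55 = 0.00186585
  stratum D: (460/2560)²·(1 − 68/460)·1.0²/68 = 0.000404627
V̂(ȳ_st) = 0.0386035
SE(ȳ_st) = √0.0386035 = 0.196478

ȳ_st ≈ 5.294, SE ≈ 0.196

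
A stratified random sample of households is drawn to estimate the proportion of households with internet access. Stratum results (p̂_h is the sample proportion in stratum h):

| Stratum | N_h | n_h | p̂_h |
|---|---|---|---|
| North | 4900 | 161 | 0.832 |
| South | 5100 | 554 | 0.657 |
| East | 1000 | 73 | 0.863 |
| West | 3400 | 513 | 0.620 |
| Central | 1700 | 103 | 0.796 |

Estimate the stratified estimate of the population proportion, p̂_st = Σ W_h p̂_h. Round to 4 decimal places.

p̂_st ≈ 0.7299

N = 16100; stratum weights W_h = N_h/N.
p̂_st = Σ W_h p̂_h = (4900·0.832 + 5100·0.657 + 1000·0.863 + 3400·0.620 + 1700·0.796)/16100 = 0.72992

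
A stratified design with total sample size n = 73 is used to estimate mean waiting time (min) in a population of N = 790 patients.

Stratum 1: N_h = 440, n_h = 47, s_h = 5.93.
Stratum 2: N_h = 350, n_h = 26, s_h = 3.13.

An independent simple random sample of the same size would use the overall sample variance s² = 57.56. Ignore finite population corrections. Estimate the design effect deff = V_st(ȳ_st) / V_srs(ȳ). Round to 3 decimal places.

V̂(ȳ_st) = Σ W_h² s_h²/n_h, with W_h = N_h/N and N = 790:
  stratum 1: (440/790)²·5.93²/47 = 0.232093
  stratum 2: (350/790)²·3.13²/26 = 0.0739601
V_st = 0.306053
V_srs = s²/n = 57.56/73 = 0.788493
deff = V_st / V_srs = 0.306053/0.788493 = 0.3881

deff ≈ 0.388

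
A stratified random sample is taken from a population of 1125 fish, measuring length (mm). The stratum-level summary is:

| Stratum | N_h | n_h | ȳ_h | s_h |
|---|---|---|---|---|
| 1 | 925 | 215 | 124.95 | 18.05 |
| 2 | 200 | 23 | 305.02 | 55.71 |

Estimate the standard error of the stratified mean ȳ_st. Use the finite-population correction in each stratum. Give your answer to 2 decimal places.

V̂(ȳ_st) = Σ W_h² (1 − n_h/N_h) s_h²/n_h, with W_h = N_h/N and N = 1125:
  stratum 1: (925/1125)²·(1 − 215/925)·18.05²/215 = 0.786341
  stratum 2: (200/1125)²·(1 − 23/200)·55.71²/23 = 3.7743
V̂(ȳ_st) = 4.56064
SE(ȳ_st) = √4.56064 = 2.13557

SE(ȳ_st) ≈ 2.14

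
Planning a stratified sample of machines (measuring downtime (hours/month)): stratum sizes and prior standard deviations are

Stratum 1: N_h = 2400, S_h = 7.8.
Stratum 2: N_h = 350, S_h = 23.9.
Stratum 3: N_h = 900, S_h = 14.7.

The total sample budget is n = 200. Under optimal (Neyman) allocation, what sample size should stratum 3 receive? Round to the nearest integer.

Neyman allocation: n_h = n · N_h S_h / Σ N_i S_i, with n = 200.
  stratum 1: N_h·S_h = 2400·7.8 = 18720.00
  stratum 2: N_h·S_h = 350·23.9 = 8365.00
  stratum 3: N_h·S_h = 900·14.7 = 13230.00
Σ N_h S_h = 40315.00
n for stratum 3 = 200·13230.00/40315.00 = 65.633 → 66

66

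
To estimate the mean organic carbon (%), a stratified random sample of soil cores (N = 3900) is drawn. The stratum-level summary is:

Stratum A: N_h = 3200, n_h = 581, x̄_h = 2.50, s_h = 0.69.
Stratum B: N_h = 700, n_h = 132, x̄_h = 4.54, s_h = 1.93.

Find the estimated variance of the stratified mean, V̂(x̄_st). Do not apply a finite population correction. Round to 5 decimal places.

V̂(x̄_st) ≈ 0.00146

V̂(x̄_st) = Σ W_h² s_h²/n_h, with W_h = N_h/N and N = 3900:
  stratum A: (3200/3900)²·0.69²/581 = 0.000551687
  stratum B: (700/3900)²·1.93²/132 = 0.000909091
V̂(x̄_st) = 0.00146078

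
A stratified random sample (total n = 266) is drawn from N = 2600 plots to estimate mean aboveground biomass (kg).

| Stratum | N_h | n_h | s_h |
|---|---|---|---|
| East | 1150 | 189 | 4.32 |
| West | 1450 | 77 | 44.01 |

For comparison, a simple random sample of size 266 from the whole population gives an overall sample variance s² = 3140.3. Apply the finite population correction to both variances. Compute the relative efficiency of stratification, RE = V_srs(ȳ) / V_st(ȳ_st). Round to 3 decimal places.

V̂(ȳ_st) = Σ W_h² (1 − n_h/N_h) s_h²/n_h, with W_h = N_h/N and N = 2600:
  stratum East: (1150/2600)²·(1 − 189/1150)·4.32²/189 = 0.0161429
  stratum West: (1450/2600)²·(1 − 77/1450)·44.01²/77 = 7.40805
V_st = 7.42419
V_srs = (1 − 266/2600)·3140.3/266 = 10.5978
Relative efficiency = V_srs / V_st = 10.5978/7.42419 = 1.4275

RE ≈ 1.427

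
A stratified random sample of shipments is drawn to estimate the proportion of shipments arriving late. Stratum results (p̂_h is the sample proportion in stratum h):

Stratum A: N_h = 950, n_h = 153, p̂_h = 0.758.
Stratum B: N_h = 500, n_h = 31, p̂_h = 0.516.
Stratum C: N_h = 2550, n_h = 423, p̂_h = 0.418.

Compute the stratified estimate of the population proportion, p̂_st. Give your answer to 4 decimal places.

p̂_st ≈ 0.5110

N = 4000; stratum weights W_h = N_h/N.
p̂_st = Σ W_h p̂_h = (950·0.758 + 500·0.516 + 2550·0.418)/4000 = 0.51100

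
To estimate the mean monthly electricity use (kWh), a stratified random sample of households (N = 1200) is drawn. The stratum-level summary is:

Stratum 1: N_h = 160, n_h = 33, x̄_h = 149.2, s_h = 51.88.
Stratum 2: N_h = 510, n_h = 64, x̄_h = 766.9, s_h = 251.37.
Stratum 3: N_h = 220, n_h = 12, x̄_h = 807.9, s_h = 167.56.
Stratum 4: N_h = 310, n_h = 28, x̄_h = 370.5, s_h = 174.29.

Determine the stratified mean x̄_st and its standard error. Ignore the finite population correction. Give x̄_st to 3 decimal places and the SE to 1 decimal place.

x̄_st = Σ W_h x̄_h = (160·149.2 + 510·766.9 + 220·807.9 + 310·370.5)/1200 = 589.65333
V̂(x̄_st) = Σ W_h² s_h²/n_h, with W_h = N_h/N and N = 1200:
  stratum 1: (160/1200)²·51.88²/33 = 1.44998
  stratum 2: (510/1200)²·251.37²/64 = 178.33
  stratum 3: (220/1200)²·167.56²/12 = 78.6398
  stratum 4: (310/1200)²·174.29²/28 = 72.4015
V̂(x̄_st) = 330.821
SE(x̄_st) = √330.821 = 18.1885

x̄_st ≈ 589.653, SE ≈ 18.2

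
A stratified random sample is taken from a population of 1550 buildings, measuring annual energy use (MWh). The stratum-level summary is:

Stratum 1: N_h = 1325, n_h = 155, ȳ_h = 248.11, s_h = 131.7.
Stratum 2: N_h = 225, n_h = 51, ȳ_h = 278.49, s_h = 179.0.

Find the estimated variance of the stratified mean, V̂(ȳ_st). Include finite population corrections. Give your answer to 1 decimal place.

V̂(ȳ_st) = Σ W_h² (1 − n_h/N_h) s_h²/n_h, with W_h = N_h/N and N = 1550:
  stratum 1: (1325/1550)²·(1 − 155/1325)·131.7²/155 = 72.2068
  stratum 2: (225/1550)²·(1 − 51/225)·179.0²/51 = 10.2377
V̂(ȳ_st) = 82.4446

V̂(ȳ_st) ≈ 82.4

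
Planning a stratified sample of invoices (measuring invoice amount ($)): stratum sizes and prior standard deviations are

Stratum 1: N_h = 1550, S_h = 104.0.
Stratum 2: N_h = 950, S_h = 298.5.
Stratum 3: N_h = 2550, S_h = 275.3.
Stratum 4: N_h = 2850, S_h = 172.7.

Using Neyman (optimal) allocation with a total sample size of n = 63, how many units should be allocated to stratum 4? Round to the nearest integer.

19

Neyman allocation: n_h = n · N_h S_h / Σ N_i S_i, with n = 63.
  stratum 1: N_h·S_h = 1550·104.0 = 161200.00
  stratum 2: N_h·S_h = 950·298.5 = 283575.00
  stratum 3: N_h·S_h = 2550·275.3 = 702015.00
  stratum 4: N_h·S_h = 2850·172.7 = 492195.00
Σ N_h S_h = 1638985.00
n for stratum 4 = 63·492195.00/1638985.00 = 18.919 → 19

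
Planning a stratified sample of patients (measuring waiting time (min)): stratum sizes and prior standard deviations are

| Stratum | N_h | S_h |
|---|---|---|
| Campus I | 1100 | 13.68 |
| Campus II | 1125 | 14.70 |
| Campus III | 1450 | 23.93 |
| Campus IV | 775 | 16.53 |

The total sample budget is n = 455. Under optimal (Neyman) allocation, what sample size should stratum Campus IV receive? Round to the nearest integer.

74

Neyman allocation: n_h = n · N_h S_h / Σ N_i S_i, with n = 455.
  stratum Campus I: N_h·S_h = 1100·13.68 = 15048.00
  stratum Campus II: N_h·S_h = 1125·14.70 = 16537.50
  stratum Campus III: N_h·S_h = 1450·23.93 = 34698.50
  stratum Campus IV: N_h·S_h = 775·16.53 = 12810.75
Σ N_h S_h = 79094.75
n for stratum Campus IV = 455·12810.75/79094.75 = 73.695 → 74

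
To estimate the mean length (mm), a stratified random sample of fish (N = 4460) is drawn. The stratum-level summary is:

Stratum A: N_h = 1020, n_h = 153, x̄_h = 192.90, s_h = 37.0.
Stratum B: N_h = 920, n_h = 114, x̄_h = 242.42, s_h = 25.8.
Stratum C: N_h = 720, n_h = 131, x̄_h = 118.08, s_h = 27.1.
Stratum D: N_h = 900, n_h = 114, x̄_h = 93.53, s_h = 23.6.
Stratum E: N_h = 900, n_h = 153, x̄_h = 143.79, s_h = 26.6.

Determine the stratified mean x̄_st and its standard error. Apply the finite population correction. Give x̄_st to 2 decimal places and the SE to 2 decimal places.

x̄_st ≈ 161.07, SE ≈ 1.03

x̄_st = Σ W_h x̄_h = (1020·192.90 + 920·242.42 + 720·118.08 + 900·93.53 + 900·143.79)/4460 = 161.07399
V̂(x̄_st) = Σ W_h² (1 − n_h/N_h) s_h²/n_h, with W_h = N_h/N and N = 4460:
  stratum A: (1020/4460)²·(1 − 153/1020)·37.0²/153 = 0.397797
  stratum B: (920/4460)²·(1 − 114/920)·25.8²/114 = 0.217665
  stratum C: (720/4460)²·(1 − 131/720)·27.1²/131 = 0.119521
  stratum D: (900/4460)²·(1 − 114/900)·23.6²/114 = 0.173746
  stratum E: (900/4460)²·(1 − 153/900)·26.6²/153 = 0.156302
V̂(x̄_st) = 1.06503
SE(x̄_st) = √1.06503 = 1.032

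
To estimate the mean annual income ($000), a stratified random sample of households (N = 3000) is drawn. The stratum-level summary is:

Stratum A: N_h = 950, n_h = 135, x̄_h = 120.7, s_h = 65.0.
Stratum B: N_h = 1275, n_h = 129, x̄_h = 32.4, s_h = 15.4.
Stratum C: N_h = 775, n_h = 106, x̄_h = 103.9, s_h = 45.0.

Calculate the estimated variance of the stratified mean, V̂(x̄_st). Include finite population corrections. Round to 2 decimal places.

V̂(x̄_st) ≈ 4.09

V̂(x̄_st) = Σ W_h² (1 − n_h/N_h) s_h²/n_h, with W_h = N_h/N and N = 3000:
  stratum A: (950/3000)²·(1 − 135/950)·65.0²/135 = 2.69235
  stratum B: (1275/3000)²·(1 − 129/1275)·15.4²/129 = 0.298472
  stratum C: (775/3000)²·(1 − 106/775)·45.0²/106 = 1.10054
V̂(x̄_st) = 4.09136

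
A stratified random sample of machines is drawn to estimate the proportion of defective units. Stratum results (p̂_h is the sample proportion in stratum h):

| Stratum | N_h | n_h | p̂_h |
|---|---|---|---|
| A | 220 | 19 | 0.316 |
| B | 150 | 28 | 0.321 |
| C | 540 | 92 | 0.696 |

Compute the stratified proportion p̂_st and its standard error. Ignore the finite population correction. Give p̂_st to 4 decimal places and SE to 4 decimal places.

p̂_st ≈ 0.5423, SE ≈ 0.0417

N = 910; stratum weights W_h = N_h/N.
p̂_st = Σ W_h p̂_h = (220·0.316 + 150·0.321 + 540·0.696)/910 = 0.54232
V̂(p̂_st) = Σ W_h² p̂_h(1−p̂_h)/(n_h−1):
  stratum A: (220/910)²·0.316·0.684/18 = 0.000701832
  stratum B: (150/910)²·0.321·0.679/27 = 0.000219336
  stratum C: (540/910)²·0.696·0.304/91 = 0.00081874
V̂(p̂_st) = 0.00173991; SE = √V̂ = 0.0417122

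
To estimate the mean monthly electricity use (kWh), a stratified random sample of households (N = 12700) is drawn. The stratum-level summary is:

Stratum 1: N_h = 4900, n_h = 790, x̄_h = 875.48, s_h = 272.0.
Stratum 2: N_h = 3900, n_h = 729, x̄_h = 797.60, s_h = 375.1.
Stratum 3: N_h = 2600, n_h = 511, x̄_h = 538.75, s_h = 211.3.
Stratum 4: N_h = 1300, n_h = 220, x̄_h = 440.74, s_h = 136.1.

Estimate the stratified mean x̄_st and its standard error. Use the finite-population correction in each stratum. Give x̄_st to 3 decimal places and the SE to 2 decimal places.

x̄_st ≈ 738.126, SE ≈ 5.49

x̄_st = Σ W_h x̄_h = (4900·875.48 + 3900·797.60 + 2600·538.75 + 1300·440.74)/12700 = 738.12630
V̂(x̄_st) = Σ W_h² (1 − n_h/N_h) s_h²/n_h, with W_h = N_h/N and N = 12700:
  stratum 1: (4900/12700)²·(1 − 790/4900)·272.0²/790 = 11.6934
  stratum 2: (3900/12700)²·(1 − 729/3900)·375.1²/729 = 14.7986
  stratum 3: (2600/12700)²·(1 − 511/2600)·211.3²/511 = 2.94227
  stratum 4: (1300/12700)²·(1 − 220/1300)·136.1²/220 = 0.732914
V̂(x̄_st) = 30.1672
SE(x̄_st) = √30.1672 = 5.49247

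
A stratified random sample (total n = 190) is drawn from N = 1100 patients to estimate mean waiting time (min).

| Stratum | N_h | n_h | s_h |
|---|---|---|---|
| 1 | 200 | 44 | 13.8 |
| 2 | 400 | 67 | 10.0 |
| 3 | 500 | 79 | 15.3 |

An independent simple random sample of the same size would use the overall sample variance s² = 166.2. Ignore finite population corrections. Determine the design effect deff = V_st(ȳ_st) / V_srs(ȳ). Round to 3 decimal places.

deff ≈ 1.089

V̂(ȳ_st) = Σ W_h² s_h²/n_h, with W_h = N_h/N and N = 1100:
  stratum 1: (200/1100)²·13.8²/44 = 0.14308
  stratum 2: (400/1100)²·10.0²/67 = 0.19736
  stratum 3: (500/1100)²·15.3²/79 = 0.612224
V_st = 0.952665
V_srs = s²/n = 166.2/190 = 0.874737
deff = V_st / V_srs = 0.952665/0.874737 = 1.0891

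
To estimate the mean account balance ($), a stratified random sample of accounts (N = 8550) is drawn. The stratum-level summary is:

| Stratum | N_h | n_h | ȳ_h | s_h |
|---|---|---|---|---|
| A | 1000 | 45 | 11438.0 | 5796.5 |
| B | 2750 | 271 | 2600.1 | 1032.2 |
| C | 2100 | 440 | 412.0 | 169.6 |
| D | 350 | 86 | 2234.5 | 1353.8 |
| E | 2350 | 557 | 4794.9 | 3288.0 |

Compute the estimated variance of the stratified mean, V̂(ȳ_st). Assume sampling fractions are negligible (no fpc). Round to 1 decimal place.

V̂(ȳ_st) ≈ 12126.4

V̂(ȳ_st) = Σ W_h² s_h²/n_h, with W_h = N_h/N and N = 8550:
  stratum A: (1000/8550)²·5796.5²/45 = 10213.8
  stratum B: (2750/8550)²·1032.2²/271 = 406.716
  stratum C: (2100/8550)²·169.6²/440 = 3.94371
  stratum D: (350/8550)²·1353.8²/86 = 35.712
  stratum E: (2350/8550)²·3288.0²/557 = 1466.26
V̂(ȳ_st) = 12126.4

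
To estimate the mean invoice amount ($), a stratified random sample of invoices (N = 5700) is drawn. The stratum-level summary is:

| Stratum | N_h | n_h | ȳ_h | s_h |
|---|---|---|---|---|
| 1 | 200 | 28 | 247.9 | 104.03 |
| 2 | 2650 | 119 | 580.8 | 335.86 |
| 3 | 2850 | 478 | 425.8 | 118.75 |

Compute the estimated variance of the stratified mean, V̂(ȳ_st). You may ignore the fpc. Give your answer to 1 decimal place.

V̂(ȳ_st) ≈ 212.7

V̂(ȳ_st) = Σ W_h² s_h²/n_h, with W_h = N_h/N and N = 5700:
  stratum 1: (200/5700)²·104.03²/28 = 0.475849
  stratum 2: (2650/5700)²·335.86²/119 = 204.886
  stratum 3: (2850/5700)²·118.75²/478 = 7.37529
V̂(ȳ_st) = 212.737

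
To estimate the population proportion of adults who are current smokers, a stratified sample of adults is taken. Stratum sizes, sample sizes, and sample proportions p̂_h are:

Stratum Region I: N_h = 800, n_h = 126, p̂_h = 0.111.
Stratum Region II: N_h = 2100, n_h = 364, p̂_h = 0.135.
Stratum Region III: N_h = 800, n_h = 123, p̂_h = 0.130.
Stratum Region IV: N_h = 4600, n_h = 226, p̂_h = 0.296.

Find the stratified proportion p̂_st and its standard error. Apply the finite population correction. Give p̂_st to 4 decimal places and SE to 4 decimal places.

p̂_st ≈ 0.2214, SE ≈ 0.0173

N = 8300; stratum weights W_h = N_h/N.
p̂_st = Σ W_h p̂_h = (800·0.111 + 2100·0.135 + 800·0.130 + 4600·0.296)/8300 = 0.22143
V̂(p̂_st) = Σ W_h² (1 − n_h/N_h) p̂_h(1−p̂_h)/(n_h−1):
  stratum Region I: (800/8300)²·(1 − 126/800)·0.111·0.889/125 = 6.17886e-06
  stratum Region II: (2100/8300)²·(1 − 364/2100)·0.135·0.865/363 = 1.70238e-05
  stratum Region III: (800/8300)²·(1 − 123/800)·0.130·0.870/122 = 7.28828e-06
  stratum Region IV: (4600/8300)²·(1 − 226/4600)·0.296·0.704/225 = 0.000270497
V̂(p̂_st) = 0.000300988; SE = √V̂ = 0.017349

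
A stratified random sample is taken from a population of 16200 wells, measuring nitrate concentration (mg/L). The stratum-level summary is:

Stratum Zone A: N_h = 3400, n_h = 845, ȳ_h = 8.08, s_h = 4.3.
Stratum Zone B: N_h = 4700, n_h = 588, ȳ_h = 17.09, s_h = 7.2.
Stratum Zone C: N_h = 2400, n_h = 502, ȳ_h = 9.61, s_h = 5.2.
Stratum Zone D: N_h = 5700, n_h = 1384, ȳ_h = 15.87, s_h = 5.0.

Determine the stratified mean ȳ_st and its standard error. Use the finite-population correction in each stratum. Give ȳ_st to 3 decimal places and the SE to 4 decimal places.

ȳ_st = Σ W_h ȳ_h = (3400·8.08 + 4700·17.09 + 2400·9.61 + 5700·15.87)/16200 = 13.66160
V̂(ȳ_st) = Σ W_h² (1 − n_h/N_h) s_h²/n_h, with W_h = N_h/N and N = 16200:
  stratum Zone A: (3400/16200)²·(1 − 845/3400)·4.3²/845 = 0.000724303
  stratum Zone B: (4700/16200)²·(1 − 588/4700)·7.2²/588 = 0.00649245
  stratum Zone C: (2400/16200)²·(1 − 502/2400)·5.2²/502 = 0.000934933
  stratum Zone D: (5700/16200)²·(1 − 1384/5700)·5.0²/1384 = 0.00169329
V̂(ȳ_st) = 0.00984497
SE(ȳ_st) = √0.00984497 = 0.0992218

ȳ_st ≈ 13.662, SE ≈ 0.0992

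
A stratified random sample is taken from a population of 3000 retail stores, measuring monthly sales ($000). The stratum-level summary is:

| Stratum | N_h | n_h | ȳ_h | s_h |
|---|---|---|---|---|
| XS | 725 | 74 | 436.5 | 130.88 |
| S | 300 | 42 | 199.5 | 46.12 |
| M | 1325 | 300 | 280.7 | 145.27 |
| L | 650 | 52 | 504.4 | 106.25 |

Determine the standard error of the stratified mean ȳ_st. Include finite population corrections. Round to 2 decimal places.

V̂(ȳ_st) = Σ W_h² (1 − n_h/N_h) s_h²/n_h, with W_h = N_h/N and N = 3000:
  stratum XS: (725/3000)²·(1 − 74/725)·130.88²/74 = 12.1392
  stratum S: (300/3000)²·(1 − 42/300)·46.12²/42 = 0.43554
  stratum M: (1325/3000)²·(1 − 300/1325)·145.27²/300 = 10.6152
  stratum L: (650/3000)²·(1 − 52/650)·106.25²/52 = 9.37619
V̂(ȳ_st) = 32.5662
SE(ȳ_st) = √32.5662 = 5.70668

SE(ȳ_st) ≈ 5.71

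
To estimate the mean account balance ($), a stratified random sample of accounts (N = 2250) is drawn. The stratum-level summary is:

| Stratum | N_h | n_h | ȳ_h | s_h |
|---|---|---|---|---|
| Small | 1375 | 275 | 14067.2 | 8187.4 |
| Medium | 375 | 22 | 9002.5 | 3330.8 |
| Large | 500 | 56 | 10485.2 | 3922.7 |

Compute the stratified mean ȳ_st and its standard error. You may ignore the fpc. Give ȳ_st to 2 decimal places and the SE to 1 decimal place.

ȳ_st ≈ 12427.08, SE ≈ 344.4

ȳ_st = Σ W_h ȳ_h = (1375·14067.2 + 375·9002.5 + 500·10485.2)/2250 = 12427.08333
V̂(ȳ_st) = Σ W_h² s_h²/n_h, with W_h = N_h/N and N = 2250:
  stratum Small: (1375/2250)²·8187.4²/275 = 91033.2
  stratum Medium: (375/2250)²·3330.8²/22 = 14007.9
  stratum Large: (500/2250)²·3922.7²/56 = 13569.3
V̂(ȳ_st) = 118610
SE(ȳ_st) = √118610 = 344.399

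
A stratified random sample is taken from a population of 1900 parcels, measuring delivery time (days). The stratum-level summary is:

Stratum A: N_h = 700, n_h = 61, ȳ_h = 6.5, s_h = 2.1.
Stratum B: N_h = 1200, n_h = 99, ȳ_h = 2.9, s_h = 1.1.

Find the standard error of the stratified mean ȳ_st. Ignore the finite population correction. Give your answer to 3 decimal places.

V̂(ȳ_st) = Σ W_h² s_h²/n_h, with W_h = N_h/N and N = 1900:
  stratum A: (700/1900)²·2.1²/61 = 0.00981291
  stratum B: (1200/1900)²·1.1²/99 = 0.00487535
V̂(ȳ_st) = 0.0146883
SE(ȳ_st) = √0.0146883 = 0.121195

SE(ȳ_st) ≈ 0.121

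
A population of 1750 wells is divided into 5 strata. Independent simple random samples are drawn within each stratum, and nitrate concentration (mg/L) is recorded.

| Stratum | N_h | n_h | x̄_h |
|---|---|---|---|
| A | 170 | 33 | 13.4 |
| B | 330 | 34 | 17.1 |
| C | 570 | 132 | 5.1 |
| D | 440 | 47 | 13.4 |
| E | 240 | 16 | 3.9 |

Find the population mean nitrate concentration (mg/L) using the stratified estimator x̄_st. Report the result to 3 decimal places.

N = Σ N_h = 1750. Stratum weights W_h = N_h/N.
x̄_st = (170·13.4 + 330·17.1 + 570·5.1 + 440·13.4 + 240·3.9) / 1750 = 10.09143

x̄_st ≈ 10.091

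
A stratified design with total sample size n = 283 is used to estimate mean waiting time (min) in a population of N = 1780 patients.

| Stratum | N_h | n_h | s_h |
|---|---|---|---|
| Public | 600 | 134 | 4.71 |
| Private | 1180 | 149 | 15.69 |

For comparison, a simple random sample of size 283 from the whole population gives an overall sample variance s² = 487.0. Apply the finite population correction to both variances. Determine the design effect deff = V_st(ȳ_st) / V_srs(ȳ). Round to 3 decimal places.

V̂(ȳ_st) = Σ W_h² (1 − n_h/N_h) s_h²/n_h, with W_h = N_h/N and N = 1780:
  stratum Public: (600/1780)²·(1 − 134/600)·4.71²/134 = 0.0146095
  stratum Private: (1180/1780)²·(1 − 149/1180)·15.69²/149 = 0.634396
V_st = 0.649005
V_srs = (1 − 283/1780)·487.0/283 = 1.44725
deff = V_st / V_srs = 0.649005/1.44725 = 0.4484

deff ≈ 0.448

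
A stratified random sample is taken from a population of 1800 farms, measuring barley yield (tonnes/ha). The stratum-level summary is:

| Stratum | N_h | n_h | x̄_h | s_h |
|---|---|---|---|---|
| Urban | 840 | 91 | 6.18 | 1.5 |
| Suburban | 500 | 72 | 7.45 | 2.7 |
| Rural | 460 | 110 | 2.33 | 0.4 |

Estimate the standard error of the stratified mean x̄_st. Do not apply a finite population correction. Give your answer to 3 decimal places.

V̂(x̄_st) = Σ W_h² s_h²/n_h, with W_h = N_h/N and N = 1800:
  stratum Urban: (840/1800)²·1.5²/91 = 0.00538462
  stratum Suburban: (500/1800)²·2.7²/72 = 0.0078125
  stratum Rural: (460/1800)²·0.4²/110 = 9.49944e-05
V̂(x̄_st) = 0.0132921
SE(x̄_st) = √0.0132921 = 0.115291

SE(x̄_st) ≈ 0.115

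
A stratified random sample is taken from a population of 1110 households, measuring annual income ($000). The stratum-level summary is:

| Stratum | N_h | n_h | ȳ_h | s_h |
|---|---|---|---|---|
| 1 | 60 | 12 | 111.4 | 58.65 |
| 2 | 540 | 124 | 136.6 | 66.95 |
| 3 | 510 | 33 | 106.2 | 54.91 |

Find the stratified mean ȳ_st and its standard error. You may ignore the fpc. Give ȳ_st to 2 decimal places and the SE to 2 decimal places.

ȳ_st = Σ W_h ȳ_h = (60·111.4 + 540·136.6 + 510·106.2)/1110 = 121.27027
V̂(ȳ_st) = Σ W_h² s_h²/n_h, with W_h = N_h/N and N = 1110:
  stratum 1: (60/1110)²·58.65²/12 = 0.837551
  stratum 2: (540/1110)²·66.95²/124 = 8.55502
  stratum 3: (510/1110)²·54.91²/33 = 19.2878
V̂(ȳ_st) = 28.6804
SE(ȳ_st) = √28.6804 = 5.35541

ȳ_st ≈ 121.27, SE ≈ 5.36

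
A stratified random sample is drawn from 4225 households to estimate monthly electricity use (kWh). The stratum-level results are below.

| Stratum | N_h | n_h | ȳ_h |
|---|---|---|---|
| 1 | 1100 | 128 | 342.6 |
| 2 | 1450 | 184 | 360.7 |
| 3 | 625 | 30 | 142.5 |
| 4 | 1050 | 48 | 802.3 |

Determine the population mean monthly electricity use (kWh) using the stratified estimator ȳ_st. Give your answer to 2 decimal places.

N = Σ N_h = 4225. Stratum weights W_h = N_h/N.
ȳ_st = (1100·342.6 + 1450·360.7 + 625·142.5 + 1050·802.3) / 4225 = 433.4562

ȳ_st ≈ 433.46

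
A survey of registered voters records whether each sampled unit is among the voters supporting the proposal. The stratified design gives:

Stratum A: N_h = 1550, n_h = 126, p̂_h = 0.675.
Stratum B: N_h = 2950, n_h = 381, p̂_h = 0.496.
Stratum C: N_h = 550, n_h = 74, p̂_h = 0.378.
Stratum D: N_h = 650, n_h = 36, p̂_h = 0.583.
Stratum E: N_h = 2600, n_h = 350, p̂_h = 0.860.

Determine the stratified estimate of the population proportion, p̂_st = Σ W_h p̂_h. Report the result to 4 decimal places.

N = 8300; stratum weights W_h = N_h/N.
p̂_st = Σ W_h p̂_h = (1550·0.675 + 2950·0.496 + 550·0.378 + 650·0.583 + 2600·0.860)/8300 = 0.64245

p̂_st ≈ 0.6424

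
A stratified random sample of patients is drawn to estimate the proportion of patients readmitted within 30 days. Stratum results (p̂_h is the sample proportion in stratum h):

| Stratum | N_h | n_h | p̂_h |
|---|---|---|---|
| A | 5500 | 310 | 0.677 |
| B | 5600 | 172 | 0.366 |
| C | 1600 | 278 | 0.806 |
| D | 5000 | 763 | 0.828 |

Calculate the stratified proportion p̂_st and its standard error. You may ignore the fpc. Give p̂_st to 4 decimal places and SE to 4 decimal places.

p̂_st ≈ 0.6329, SE ≈ 0.0150

N = 17700; stratum weights W_h = N_h/N.
p̂_st = Σ W_h p̂_h = (5500·0.677 + 5600·0.366 + 1600·0.806 + 5000·0.828)/17700 = 0.63292
V̂(p̂_st) = Σ W_h² p̂_h(1−p̂_h)/(n_h−1):
  stratum A: (5500/17700)²·0.677·0.323/309 = 6.833e-05
  stratum B: (5600/17700)²·0.366·0.634/171 = 0.000135833
  stratum C: (1600/17700)²·0.806·0.194/277 = 4.61265e-06
  stratum D: (5000/17700)²·0.828·0.172/762 = 1.49141e-05
V̂(p̂_st) = 0.000223689; SE = √V̂ = 0.0149562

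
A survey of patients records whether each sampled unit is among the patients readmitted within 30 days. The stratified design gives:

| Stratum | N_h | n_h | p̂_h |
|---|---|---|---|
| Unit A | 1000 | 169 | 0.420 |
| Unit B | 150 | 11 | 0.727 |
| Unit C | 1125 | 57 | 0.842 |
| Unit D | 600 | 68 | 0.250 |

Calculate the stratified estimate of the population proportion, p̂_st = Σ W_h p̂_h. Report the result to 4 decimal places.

N = 2875; stratum weights W_h = N_h/N.
p̂_st = Σ W_h p̂_h = (1000·0.420 + 150·0.727 + 1125·0.842 + 600·0.250)/2875 = 0.56567

p̂_st ≈ 0.5657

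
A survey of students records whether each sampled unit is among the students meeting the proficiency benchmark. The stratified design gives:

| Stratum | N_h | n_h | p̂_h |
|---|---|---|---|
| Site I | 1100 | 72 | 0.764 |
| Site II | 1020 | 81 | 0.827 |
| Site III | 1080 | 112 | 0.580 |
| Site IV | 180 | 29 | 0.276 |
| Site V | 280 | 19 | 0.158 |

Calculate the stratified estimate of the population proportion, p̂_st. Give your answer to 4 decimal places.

p̂_st ≈ 0.6569

N = 3660; stratum weights W_h = N_h/N.
p̂_st = Σ W_h p̂_h = (1100·0.764 + 1020·0.827 + 1080·0.580 + 180·0.276 + 280·0.158)/3660 = 0.65690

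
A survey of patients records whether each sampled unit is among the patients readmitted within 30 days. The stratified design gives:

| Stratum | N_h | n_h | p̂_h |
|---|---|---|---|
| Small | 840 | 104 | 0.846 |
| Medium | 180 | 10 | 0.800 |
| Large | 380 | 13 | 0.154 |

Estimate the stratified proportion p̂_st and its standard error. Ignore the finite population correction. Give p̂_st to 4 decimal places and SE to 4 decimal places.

p̂_st ≈ 0.6523, SE ≈ 0.0394

N = 1400; stratum weights W_h = N_h/N.
p̂_st = Σ W_h p̂_h = (840·0.846 + 180·0.800 + 380·0.154)/1400 = 0.65226
V̂(p̂_st) = Σ W_h² p̂_h(1−p̂_h)/(n_h−1):
  stratum Small: (840/1400)²·0.846·0.154/103 = 0.000455362
  stratum Medium: (180/1400)²·0.800·0.200/9 = 0.000293878
  stratum Large: (380/1400)²·0.154·0.846/12 = 0.000799873
V̂(p̂_st) = 0.00154911; SE = √V̂ = 0.0393588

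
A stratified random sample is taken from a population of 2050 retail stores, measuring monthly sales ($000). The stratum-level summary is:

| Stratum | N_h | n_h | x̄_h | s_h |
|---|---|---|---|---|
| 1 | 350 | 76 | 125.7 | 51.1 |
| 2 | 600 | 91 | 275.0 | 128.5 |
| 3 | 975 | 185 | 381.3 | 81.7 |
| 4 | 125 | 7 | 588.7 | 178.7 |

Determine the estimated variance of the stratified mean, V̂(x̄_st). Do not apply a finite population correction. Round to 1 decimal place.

V̂(x̄_st) = Σ W_h² s_h²/n_h, with W_h = N_h/N and N = 2050:
  stratum 1: (350/2050)²·51.1²/76 = 1.00151
  stratum 2: (600/2050)²·128.5²/91 = 15.5439
  stratum 3: (975/2050)²·81.7²/185 = 8.16157
  stratum 4: (125/2050)²·178.7²/7 = 16.9615
V̂(x̄_st) = 41.6684

V̂(x̄_st) ≈ 41.7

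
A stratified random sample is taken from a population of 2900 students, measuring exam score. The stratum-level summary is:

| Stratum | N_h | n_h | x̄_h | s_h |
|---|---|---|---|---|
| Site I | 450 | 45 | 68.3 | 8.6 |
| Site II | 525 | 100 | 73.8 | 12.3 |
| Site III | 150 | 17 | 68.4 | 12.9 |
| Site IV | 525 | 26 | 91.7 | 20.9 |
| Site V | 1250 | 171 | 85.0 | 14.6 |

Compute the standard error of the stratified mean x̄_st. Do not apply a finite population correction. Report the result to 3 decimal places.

SE(x̄_st) ≈ 0.947

V̂(x̄_st) = Σ W_h² s_h²/n_h, with W_h = N_h/N and N = 2900:
  stratum Site I: (450/2900)²·8.6²/45 = 0.0395743
  stratum Site II: (525/2900)²·12.3²/100 = 0.049583
  stratum Site III: (150/2900)²·12.9²/17 = 0.0261889
  stratum Site IV: (525/2900)²·20.9²/26 = 0.550607
  stratum Site V: (1250/2900)²·14.6²/171 = 0.231597
V̂(x̄_st) = 0.897551
SE(x̄_st) = √0.897551 = 0.947392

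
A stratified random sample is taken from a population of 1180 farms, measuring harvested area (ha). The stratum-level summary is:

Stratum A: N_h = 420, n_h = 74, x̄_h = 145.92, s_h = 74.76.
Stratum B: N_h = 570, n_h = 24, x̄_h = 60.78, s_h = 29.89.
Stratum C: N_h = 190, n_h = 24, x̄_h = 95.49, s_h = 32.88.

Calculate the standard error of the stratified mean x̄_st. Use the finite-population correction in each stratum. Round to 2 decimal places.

V̂(x̄_st) = Σ W_h² (1 − n_h/N_h) s_h²/n_h, with W_h = N_h/N and N = 1180:
  stratum A: (420/1180)²·(1 − 74/420)·74.76²/74 = 7.88258
  stratum B: (570/1180)²·(1 − 24/570)·29.89²/24 = 8.3204
  stratum C: (190/1180)²·(1 − 24/190)·32.88²/24 = 1.02035
V̂(x̄_st) = 17.2233
SE(x̄_st) = √17.2233 = 4.1501

SE(x̄_st) ≈ 4.15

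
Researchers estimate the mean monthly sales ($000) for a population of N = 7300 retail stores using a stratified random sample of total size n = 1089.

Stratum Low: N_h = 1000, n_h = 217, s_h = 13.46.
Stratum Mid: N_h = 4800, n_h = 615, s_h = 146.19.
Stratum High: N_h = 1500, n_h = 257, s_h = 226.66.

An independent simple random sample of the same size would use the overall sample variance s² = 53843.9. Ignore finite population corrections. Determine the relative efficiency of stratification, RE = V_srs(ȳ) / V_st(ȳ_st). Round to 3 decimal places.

RE ≈ 2.106

V̂(ȳ_st) = Σ W_h² s_h²/n_h, with W_h = N_h/N and N = 7300:
  stratum Low: (1000/7300)²·13.46²/217 = 0.015667
  stratum Mid: (4800/7300)²·146.19²/615 = 15.0244
  stratum High: (1500/7300)²·226.66²/257 = 8.44021
V_st = 23.4803
V_srs = s²/n = 53843.9/1089 = 49.4434
Relative efficiency = V_srs / V_st = 49.4434/23.4803 = 2.1057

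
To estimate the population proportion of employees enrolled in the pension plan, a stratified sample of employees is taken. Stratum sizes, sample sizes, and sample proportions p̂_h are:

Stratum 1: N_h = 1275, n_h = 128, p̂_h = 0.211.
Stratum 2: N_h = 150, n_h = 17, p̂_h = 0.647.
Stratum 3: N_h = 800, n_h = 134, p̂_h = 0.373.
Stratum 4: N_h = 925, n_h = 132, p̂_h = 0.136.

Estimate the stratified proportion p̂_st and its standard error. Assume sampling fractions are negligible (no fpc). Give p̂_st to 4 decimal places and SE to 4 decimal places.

N = 3150; stratum weights W_h = N_h/N.
p̂_st = Σ W_h p̂_h = (1275·0.211 + 150·0.647 + 800·0.373 + 925·0.136)/3150 = 0.25088
V̂(p̂_st) = Σ W_h² p̂_h(1−p̂_h)/(n_h−1):
  stratum 1: (1275/3150)²·0.211·0.789/127 = 0.000214761
  stratum 2: (150/3150)²·0.647·0.353/16 = 3.23683e-05
  stratum 3: (800/3150)²·0.373·0.627/133 = 0.000113418
  stratum 4: (925/3150)²·0.136·0.864/131 = 7.7347e-05
V̂(p̂_st) = 0.000437895; SE = √V̂ = 0.0209259

p̂_st ≈ 0.2509, SE ≈ 0.0209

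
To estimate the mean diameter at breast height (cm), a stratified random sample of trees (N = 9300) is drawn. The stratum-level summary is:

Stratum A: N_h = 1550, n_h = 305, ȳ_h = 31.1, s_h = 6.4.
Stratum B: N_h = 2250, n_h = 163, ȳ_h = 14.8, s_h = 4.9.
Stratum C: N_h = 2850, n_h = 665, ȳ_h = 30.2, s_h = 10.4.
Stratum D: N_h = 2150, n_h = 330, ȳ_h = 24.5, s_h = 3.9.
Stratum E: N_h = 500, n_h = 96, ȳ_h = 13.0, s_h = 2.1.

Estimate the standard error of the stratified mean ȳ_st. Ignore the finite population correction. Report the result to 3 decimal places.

V̂(ȳ_st) = Σ W_h² s_h²/n_h, with W_h = N_h/N and N = 9300:
  stratum A: (1550/9300)²·6.4²/305 = 0.00373042
  stratum B: (2250/9300)²·4.9²/163 = 0.00862191
  stratum C: (2850/9300)²·10.4²/665 = 0.0152746
  stratum D: (2150/9300)²·3.9²/330 = 0.00246335
  stratum E: (500/9300)²·2.1²/96 = 0.000132783
V̂(ȳ_st) = 0.030223
SE(ȳ_st) = √0.030223 = 0.173848

SE(ȳ_st) ≈ 0.174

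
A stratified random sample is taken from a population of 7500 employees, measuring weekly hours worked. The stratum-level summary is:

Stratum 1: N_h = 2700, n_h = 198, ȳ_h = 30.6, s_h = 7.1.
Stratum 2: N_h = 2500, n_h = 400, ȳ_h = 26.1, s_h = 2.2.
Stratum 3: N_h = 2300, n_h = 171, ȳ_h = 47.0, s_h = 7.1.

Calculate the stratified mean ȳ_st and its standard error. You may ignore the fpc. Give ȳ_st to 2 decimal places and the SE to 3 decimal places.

ȳ_st = Σ W_h ȳ_h = (2700·30.6 + 2500·26.1 + 2300·47.0)/7500 = 34.12933
V̂(ȳ_st) = Σ W_h² s_h²/n_h, with W_h = N_h/N and N = 7500:
  stratum 1: (2700/7500)²·7.1²/198 = 0.0329956
  stratum 2: (2500/7500)²·2.2²/400 = 0.00134444
  stratum 3: (2300/7500)²·7.1²/171 = 0.0277239
V̂(ȳ_st) = 0.0620639
SE(ȳ_st) = √0.0620639 = 0.249126

ȳ_st ≈ 34.13, SE ≈ 0.249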